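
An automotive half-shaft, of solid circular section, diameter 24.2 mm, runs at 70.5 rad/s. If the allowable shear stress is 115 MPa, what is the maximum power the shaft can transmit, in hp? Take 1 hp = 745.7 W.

J = πd⁴/32 = π(0.0242)⁴/32 = 3.367×10^-8 m⁴.
T_max = τ_allow·J/r = 1.15×10^8 × 3.367×10^-8 / 0.0121 = 320.0 N·m.
ω = 70.5 rad/s, so P_max = T_max·ω = 2.256×10^4 W.

30.3 hp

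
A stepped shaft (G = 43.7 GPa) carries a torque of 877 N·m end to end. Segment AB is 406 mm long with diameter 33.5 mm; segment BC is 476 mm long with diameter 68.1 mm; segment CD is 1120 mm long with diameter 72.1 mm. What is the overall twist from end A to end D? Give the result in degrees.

J_AB = π(0.0335)⁴/32 = 1.24×10^-7 m⁴; J_BC = π(0.0681)⁴/32 = 2.11×10^-6 m⁴; J_CD = π(0.0721)⁴/32 = 2.65×10^-6 m⁴.
θ = (T/G)·Σ L_i/J_i = (877.0/43.7×10⁹)·(0.406/1.24×10^-7 + 0.476/2.11×10^-6 + 1.12/2.65×10^-6) = 0.07889 rad.

4.52°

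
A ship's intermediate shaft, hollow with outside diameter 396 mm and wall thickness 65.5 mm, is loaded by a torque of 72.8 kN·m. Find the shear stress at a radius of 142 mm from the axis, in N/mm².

5.36 N/mm²

J = π(d_o⁴ − d_i⁴)/32 = π(0.396⁴ − 0.265⁴)/32 = 1.930×10^-3 m⁴.
Shear stress varies linearly with radius: τ = T·r/J = 72800 × 0.142 / 1.930×10^-3 = 5.356×10^6 Pa.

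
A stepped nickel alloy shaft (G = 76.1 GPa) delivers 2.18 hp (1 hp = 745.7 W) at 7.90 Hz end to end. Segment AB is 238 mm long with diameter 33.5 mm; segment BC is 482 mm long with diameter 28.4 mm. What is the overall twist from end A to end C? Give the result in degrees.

0.234°

ω = 2π·7.90 = 49.64 rad/s, so T = P/ω = 2.18×745.7 / 49.64 = 32.75 N·m.
J_AB = π(0.0335)⁴/32 = 1.24×10^-7 m⁴; J_BC = π(0.0284)⁴/32 = 6.39×10^-8 m⁴.
θ = (T/G)·Σ L_i/J_i = (32.75/76.1×10⁹)·(0.238/1.24×10^-7 + 0.482/6.39×10^-8) = 4.076×10^-3 rad.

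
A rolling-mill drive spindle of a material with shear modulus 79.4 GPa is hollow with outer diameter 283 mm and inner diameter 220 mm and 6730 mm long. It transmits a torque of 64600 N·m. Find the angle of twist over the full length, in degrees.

J = π(d_o⁴ − d_i⁴)/32 = π(0.283⁴ − 0.220⁴)/32 = 3.997×10^-4 m⁴.
θ = T·L/(G·J) = 64600 × 6.73 / (79.4×10⁹ × 3.997×10^-4) = 0.01370 rad.

0.785°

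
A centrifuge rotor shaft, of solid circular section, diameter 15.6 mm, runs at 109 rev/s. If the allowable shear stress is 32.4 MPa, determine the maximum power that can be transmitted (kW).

J = πd⁴/32 = π(0.0156)⁴/32 = 5.814×10^-9 m⁴.
T_max = τ_allow·J/r = 3.24×10^7 × 5.814×10^-9 / 0.00780 = 24.15 N·m.
ω = 2π·109 = 684.9 rad/s, so P_max = T_max·ω = 1.654×10^4 W.

16.5 kW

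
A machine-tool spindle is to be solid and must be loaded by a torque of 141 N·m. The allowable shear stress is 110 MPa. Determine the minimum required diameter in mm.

For a solid shaft τ_max = 16T/(πd³), so d = (16T/(π τ_allow))^(1/3) = (16·141.0/(π·1.10×10^8))^(1/3) = 0.01869 m.

18.7 mm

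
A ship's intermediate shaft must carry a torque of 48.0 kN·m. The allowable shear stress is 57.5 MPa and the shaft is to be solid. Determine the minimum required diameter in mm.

For a solid shaft τ_max = 16T/(πd³), so d = (16T/(π τ_allow))^(1/3) = (16·48000/(π·5.75×10^7))^(1/3) = 0.1620 m.

162 mm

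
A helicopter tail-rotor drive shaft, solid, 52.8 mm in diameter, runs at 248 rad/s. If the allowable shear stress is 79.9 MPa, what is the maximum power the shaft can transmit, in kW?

J = πd⁴/32 = π(0.0528)⁴/32 = 7.630×10^-7 m⁴.
T_max = τ_allow·J/r = 7.99×10^7 × 7.630×10^-7 / 0.0264 = 2309 N·m.
ω = 248 rad/s, so P_max = T_max·ω = 5.727×10^5 W.

573 kW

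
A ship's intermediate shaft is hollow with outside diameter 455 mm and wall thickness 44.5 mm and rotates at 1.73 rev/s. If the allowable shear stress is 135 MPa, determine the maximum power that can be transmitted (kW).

J = π(d_o⁴ − d_i⁴)/32 = π(0.455⁴ − 0.366⁴)/32 = 2.446×10^-3 m⁴.
T_max = τ_allow·J/r = 1.35×10^8 × 2.446×10^-3 / 0.228 = 1.451e6 N·m.
ω = 2π·1.73 = 10.87 rad/s, so P_max = T_max·ω = 1.578×10^7 W.

15800 kW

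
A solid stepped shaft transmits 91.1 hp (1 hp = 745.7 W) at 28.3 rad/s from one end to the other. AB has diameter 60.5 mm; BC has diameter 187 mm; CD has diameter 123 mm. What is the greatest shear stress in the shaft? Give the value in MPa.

55.2 MPa

ω = 28.3 rad/s, so T = P/ω = 91.1×745.7 / 28.30 = 2400 N·m.
Under the same torque, τ_max = 16T/(πd³) is largest where d is smallest — segment AB (d = 60.5 mm).
τ_max = 16·2400/(π·(0.0605)³) = 5.521×10^7 Pa.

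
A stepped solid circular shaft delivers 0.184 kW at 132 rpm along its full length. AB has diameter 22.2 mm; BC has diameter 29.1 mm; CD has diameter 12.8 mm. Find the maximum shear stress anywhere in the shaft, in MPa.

ω = 2π·132/60 = 13.82 rad/s, so T = P/ω = 0.184×10³ / 13.82 = 13.31 N·m.
Under the same torque, τ_max = 16T/(πd³) is largest where d is smallest — segment CD (d = 12.8 mm).
τ_max = 16·13.31/(π·(0.0128)³) = 3.233×10^7 Pa.

32.3 MPa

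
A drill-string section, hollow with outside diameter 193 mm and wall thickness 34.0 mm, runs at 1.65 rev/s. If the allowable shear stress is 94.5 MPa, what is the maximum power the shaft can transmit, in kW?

J = π(d_o⁴ − d_i⁴)/32 = π(0.193⁴ − 0.125⁴)/32 = 1.122×10^-4 m⁴.
T_max = τ_allow·J/r = 9.45×10^7 × 1.122×10^-4 / 0.0965 = 109900 N·m.
ω = 2π·1.65 = 10.37 rad/s, so P_max = T_max·ω = 1.140×10^6 W.

1140 kW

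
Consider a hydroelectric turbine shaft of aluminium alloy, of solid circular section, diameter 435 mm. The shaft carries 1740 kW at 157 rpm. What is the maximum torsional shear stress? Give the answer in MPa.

ω = 2π·157/60 = 16.44 rad/s, so T = P/ω = 1740×10³ / 16.44 = 105800 N·m.
J = πd⁴/32 = π(0.435)⁴/32 = 3.515×10^-3 m⁴.
τ_max = T·r/J = 105800 × 0.217 / 3.515×10^-3 = 6.548×10^6 Pa.

6.55 MPa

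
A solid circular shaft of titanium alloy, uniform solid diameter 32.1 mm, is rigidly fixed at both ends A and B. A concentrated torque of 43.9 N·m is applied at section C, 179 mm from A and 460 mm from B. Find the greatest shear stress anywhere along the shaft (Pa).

With uniform GJ and both ends fixed, compatibility θ_AC = θ_CB gives T_A·a = T_B·b, together with T_A + T_B = T₀.
T_A = T₀·b/(a+b) = 43.90·460/639.0 = 31.60 N·m; T_B = 12.30 N·m.
τ in each portion: τ_AC = 4.87×10^6 Pa, τ_CB = 1.89×10^6 Pa; maximum is in AC.
τ_max = T_AC·r/J = 31.60·0.0161/1.04×10^-7 = 4.866×10^6 Pa.

4.87e6 Pa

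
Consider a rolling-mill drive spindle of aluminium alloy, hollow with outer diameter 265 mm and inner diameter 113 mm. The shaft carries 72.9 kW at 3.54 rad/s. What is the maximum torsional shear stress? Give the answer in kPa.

ω = 3.54 rad/s, so T = P/ω = 72.9×10³ / 3.540 = 20590 N·m.
J = π(d_o⁴ − d_i⁴)/32 = π(0.265⁴ − 0.113⁴)/32 = 4.681×10^-4 m⁴.
τ_max = T·r/J = 20590 × 0.133 / 4.681×10^-4 = 5.829×10^6 Pa.

5830 kPa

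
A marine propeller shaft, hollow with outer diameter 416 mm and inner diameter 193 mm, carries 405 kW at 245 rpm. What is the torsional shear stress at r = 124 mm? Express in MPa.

0.698 MPa

ω = 2π·245/60 = 25.66 rad/s, so T = P/ω = 405×10³ / 25.66 = 15790 N·m.
J = π(d_o⁴ − d_i⁴)/32 = π(0.416⁴ − 0.193⁴)/32 = 2.804×10^-3 m⁴.
Shear stress varies linearly with radius: τ = T·r/J = 15790 × 0.124 / 2.804×10^-3 = 6.981×10^5 Pa.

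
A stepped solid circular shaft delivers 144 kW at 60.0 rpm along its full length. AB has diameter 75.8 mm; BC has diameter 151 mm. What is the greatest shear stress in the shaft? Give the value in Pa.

2.68e8 Pa

ω = 2π·60.0/60 = 6.283 rad/s, so T = P/ω = 144×10³ / 6.283 = 22920 N·m.
Under the same torque, τ_max = 16T/(πd³) is largest where d is smallest — segment AB (d = 75.8 mm).
τ_max = 16·22920/(π·(0.0758)³) = 2.680×10^8 Pa.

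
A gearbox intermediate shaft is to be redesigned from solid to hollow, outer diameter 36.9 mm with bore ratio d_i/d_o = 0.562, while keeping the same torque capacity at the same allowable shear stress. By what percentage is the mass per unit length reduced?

26.6 %

Equal τ_max and T ⇒ the solid shaft needs d_s³ = d_o³(1−k⁴), so d_s = 36.9·(1−0.562⁴)^(1/3) = 35.63 mm.
Area ratio A_h/A_s = d_o²(1−k²)/d_s² = (1−k²)/(1−k⁴)^(2/3) = 0.7338.
Mass saving = 1 − 0.7338 = 26.6 %.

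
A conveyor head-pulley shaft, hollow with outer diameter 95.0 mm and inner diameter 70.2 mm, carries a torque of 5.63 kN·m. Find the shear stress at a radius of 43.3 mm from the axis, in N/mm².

J = π(d_o⁴ − d_i⁴)/32 = π(0.0950⁴ − 0.0702⁴)/32 = 5.612×10^-6 m⁴.
Shear stress varies linearly with radius: τ = T·r/J = 5630 × 0.0433 / 5.612×10^-6 = 4.344×10^7 Pa.

43.4 N/mm²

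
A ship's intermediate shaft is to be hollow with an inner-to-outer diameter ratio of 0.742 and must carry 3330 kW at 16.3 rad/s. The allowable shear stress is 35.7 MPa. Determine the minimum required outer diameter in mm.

ω = 16.3 rad/s, so T = P/ω = 3330×10³ / 16.30 = 204300 N·m.
For a hollow shaft with d_i/d_o = 0.742: τ_max = 16T/(π d_o³ (1−k⁴)), so d_o = [16T/(π τ_allow (1−k⁴))]^(1/3) = [16·204300/(π·3.57×10^7·0.6969)]^(1/3) = 0.3471 m.

347 mm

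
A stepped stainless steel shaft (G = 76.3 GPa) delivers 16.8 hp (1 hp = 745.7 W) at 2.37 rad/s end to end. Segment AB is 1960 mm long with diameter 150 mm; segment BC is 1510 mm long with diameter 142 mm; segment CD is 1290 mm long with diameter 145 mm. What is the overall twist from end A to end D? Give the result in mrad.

ω = 2.37 rad/s, so T = P/ω = 16.8×745.7 / 2.370 = 5286 N·m.
J_AB = π(0.150)⁴/32 = 4.97×10^-5 m⁴; J_BC = π(0.142)⁴/32 = 3.99×10^-5 m⁴; J_CD = π(0.145)⁴/32 = 4.34×10^-5 m⁴.
θ = (T/G)·Σ L_i/J_i = (5286/76.3×10⁹)·(1.96/4.97×10^-5 + 1.51/3.99×10^-5 + 1.29/4.34×10^-5) = 7.412×10^-3 rad.

7.41 mrad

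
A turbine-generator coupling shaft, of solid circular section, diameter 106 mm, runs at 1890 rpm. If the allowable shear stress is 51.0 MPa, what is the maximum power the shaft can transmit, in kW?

J = πd⁴/32 = π(0.106)⁴/32 = 1.239×10^-5 m⁴.
T_max = τ_allow·J/r = 5.10×10^7 × 1.239×10^-5 / 0.0530 = 11930 N·m.
ω = 2π·1890/60 = 197.9 rad/s, so P_max = T_max·ω = 2.361×10^6 W.

2360 kW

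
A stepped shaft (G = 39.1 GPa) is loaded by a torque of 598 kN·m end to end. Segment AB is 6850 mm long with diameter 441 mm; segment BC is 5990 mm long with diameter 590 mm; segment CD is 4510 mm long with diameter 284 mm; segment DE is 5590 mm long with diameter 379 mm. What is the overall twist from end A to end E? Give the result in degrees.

J_AB = π(0.441)⁴/32 = 3.71×10^-3 m⁴; J_BC = π(0.590)⁴/32 = 0.0119 m⁴; J_CD = π(0.284)⁴/32 = 6.39×10^-4 m⁴; J_DE = π(0.379)⁴/32 = 2.03×10^-3 m⁴.
θ = (T/G)·Σ L_i/J_i = (598000/39.1×10⁹)·(6.85/3.71×10^-3 + 5.99/0.0119 + 4.51/6.39×10^-4 + 5.59/2.03×10^-3) = 0.1861 rad.

10.7°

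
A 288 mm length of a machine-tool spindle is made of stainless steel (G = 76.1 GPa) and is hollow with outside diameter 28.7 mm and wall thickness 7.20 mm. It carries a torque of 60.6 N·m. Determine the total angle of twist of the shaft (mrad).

J = π(d_o⁴ − d_i⁴)/32 = π(0.0287⁴ − 0.0143⁴)/32 = 6.250×10^-8 m⁴.
θ = T·L/(G·J) = 60.60 × 0.288 / (76.1×10⁹ × 6.250×10^-8) = 3.669×10^-3 rad.

3.67 mrad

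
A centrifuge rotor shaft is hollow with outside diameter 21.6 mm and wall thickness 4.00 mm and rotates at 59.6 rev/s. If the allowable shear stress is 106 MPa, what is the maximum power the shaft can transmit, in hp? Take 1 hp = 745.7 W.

J = π(d_o⁴ − d_i⁴)/32 = π(0.0216⁴ − 0.0136⁴)/32 = 1.801×10^-8 m⁴.
T_max = τ_allow·J/r = 1.06×10^8 × 1.801×10^-8 / 0.0108 = 176.8 N·m.
ω = 2π·59.6 = 374.5 rad/s, so P_max = T_max·ω = 6.620×10^4 W.

88.8 hp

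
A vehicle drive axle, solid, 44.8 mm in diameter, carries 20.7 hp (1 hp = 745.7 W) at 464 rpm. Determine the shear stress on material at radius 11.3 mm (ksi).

ω = 2π·464/60 = 48.59 rad/s, so T = P/ω = 20.7×745.7 / 48.59 = 317.7 N·m.
J = πd⁴/32 = π(0.0448)⁴/32 = 3.955×10^-7 m⁴.
Shear stress varies linearly with radius: τ = T·r/J = 317.7 × 0.0113 / 3.955×10^-7 = 9.077×10^6 Pa.

1.32 ksi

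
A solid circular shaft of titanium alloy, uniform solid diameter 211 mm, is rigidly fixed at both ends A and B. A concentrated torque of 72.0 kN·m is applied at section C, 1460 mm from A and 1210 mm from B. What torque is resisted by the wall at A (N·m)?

32600 N·m

With uniform GJ and both ends fixed, compatibility θ_AC = θ_CB gives T_A·a = T_B·b, together with T_A + T_B = T₀.
T_A = T₀·b/(a+b) = 72000·1210/2670 = 32630 N·m; T_B = 39370 N·m.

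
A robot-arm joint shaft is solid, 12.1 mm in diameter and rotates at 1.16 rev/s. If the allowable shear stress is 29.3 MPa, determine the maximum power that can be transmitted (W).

J = πd⁴/32 = π(0.0121)⁴/32 = 2.104×10^-9 m⁴.
T_max = τ_allow·J/r = 2.93×10^7 × 2.104×10^-9 / 0.00605 = 10.19 N·m.
ω = 2π·1.16 = 7.288 rad/s, so P_max = T_max·ω = 74.28 W.

74.3 W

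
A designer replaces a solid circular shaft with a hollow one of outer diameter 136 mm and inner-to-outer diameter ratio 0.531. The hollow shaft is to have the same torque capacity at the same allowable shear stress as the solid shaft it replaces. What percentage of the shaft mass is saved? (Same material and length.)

24.1 %

Equal τ_max and T ⇒ the solid shaft needs d_s³ = d_o³(1−k⁴), so d_s = 136·(1−0.531⁴)^(1/3) = 132.3 mm.
Area ratio A_h/A_s = d_o²(1−k²)/d_s² = (1−k²)/(1−k⁴)^(2/3) = 0.7588.
Mass saving = 1 − 0.7588 = 24.1 %.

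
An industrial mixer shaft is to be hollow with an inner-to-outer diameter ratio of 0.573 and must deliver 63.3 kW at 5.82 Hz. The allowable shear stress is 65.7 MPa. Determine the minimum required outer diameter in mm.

53.2 mm

ω = 2π·5.82 = 36.57 rad/s, so T = P/ω = 63.3×10³ / 36.57 = 1731 N·m.
For a hollow shaft with d_i/d_o = 0.573: τ_max = 16T/(π d_o³ (1−k⁴)), so d_o = [16T/(π τ_allow (1−k⁴))]^(1/3) = [16·1731/(π·6.57×10^7·0.8922)]^(1/3) = 0.05318 m.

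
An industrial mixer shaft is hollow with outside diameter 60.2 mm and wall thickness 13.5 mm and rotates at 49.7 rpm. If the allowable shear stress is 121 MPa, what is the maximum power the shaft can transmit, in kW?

J = π(d_o⁴ − d_i⁴)/32 = π(0.0602⁴ − 0.0332⁴)/32 = 1.170×10^-6 m⁴.
T_max = τ_allow·J/r = 1.21×10^8 × 1.170×10^-6 / 0.0301 = 4704 N·m.
ω = 2π·49.7/60 = 5.205 rad/s, so P_max = T_max·ω = 2.448×10^4 W.

24.5 kW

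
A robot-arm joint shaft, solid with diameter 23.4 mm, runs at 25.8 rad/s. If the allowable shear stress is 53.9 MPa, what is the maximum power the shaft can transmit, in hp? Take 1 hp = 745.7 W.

J = πd⁴/32 = π(0.0234)⁴/32 = 2.943×10^-8 m⁴.
T_max = τ_allow·J/r = 5.39×10^7 × 2.943×10^-8 / 0.0117 = 135.6 N·m.
ω = 25.8 rad/s, so P_max = T_max·ω = 3499 W.

4.69 hp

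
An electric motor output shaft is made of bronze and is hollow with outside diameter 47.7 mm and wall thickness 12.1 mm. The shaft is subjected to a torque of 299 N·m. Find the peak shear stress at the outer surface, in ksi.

2.16 ksi

J = π(d_o⁴ − d_i⁴)/32 = π(0.0477⁴ − 0.0235⁴)/32 = 4.783×10^-7 m⁴.
τ_max = T·r/J = 299.0 × 0.0239 / 4.783×10^-7 = 1.491×10^7 Pa.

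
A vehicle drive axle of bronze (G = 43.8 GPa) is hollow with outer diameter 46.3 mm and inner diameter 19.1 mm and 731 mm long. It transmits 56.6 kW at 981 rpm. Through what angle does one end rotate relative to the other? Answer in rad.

ω = 2π·981/60 = 102.7 rad/s, so T = P/ω = 56.6×10³ / 102.7 = 551.0 N·m.
J = π(d_o⁴ − d_i⁴)/32 = π(0.0463⁴ − 0.0191⁴)/32 = 4.381×10^-7 m⁴.
θ = T·L/(G·J) = 551.0 × 0.731 / (43.8×10⁹ × 4.381×10^-7) = 0.02099 rad.

0.0210 rad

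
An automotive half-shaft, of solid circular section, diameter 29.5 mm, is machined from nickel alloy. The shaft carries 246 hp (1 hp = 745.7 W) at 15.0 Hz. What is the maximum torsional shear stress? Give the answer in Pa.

3.86e8 Pa

ω = 2π·15.0 = 94.25 rad/s, so T = P/ω = 246×745.7 / 94.25 = 1946 N·m.
J = πd⁴/32 = π(0.0295)⁴/32 = 7.435×10^-8 m⁴.
τ_max = T·r/J = 1946 × 0.0147 / 7.435×10^-8 = 3.861×10^8 Pa.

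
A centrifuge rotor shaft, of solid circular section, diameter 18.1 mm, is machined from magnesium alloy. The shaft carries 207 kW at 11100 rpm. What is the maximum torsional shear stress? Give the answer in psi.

22200 psi

ω = 2π·11100/60 = 1162 rad/s, so T = P/ω = 207×10³ / 1162 = 178.1 N·m.
J = πd⁴/32 = π(0.0181)⁴/32 = 1.054×10^-8 m⁴.
τ_max = T·r/J = 178.1 × 0.00905 / 1.054×10^-8 = 1.530×10^8 Pa.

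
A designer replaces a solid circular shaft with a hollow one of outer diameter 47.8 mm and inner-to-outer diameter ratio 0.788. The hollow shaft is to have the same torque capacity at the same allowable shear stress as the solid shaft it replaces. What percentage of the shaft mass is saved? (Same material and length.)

Equal τ_max and T ⇒ the solid shaft needs d_s³ = d_o³(1−k⁴), so d_s = 47.8·(1−0.788⁴)^(1/3) = 40.64 mm.
Area ratio A_h/A_s = d_o²(1−k²)/d_s² = (1−k²)/(1−k⁴)^(2/3) = 0.5245.
Mass saving = 1 − 0.5245 = 47.6 %.

47.6 %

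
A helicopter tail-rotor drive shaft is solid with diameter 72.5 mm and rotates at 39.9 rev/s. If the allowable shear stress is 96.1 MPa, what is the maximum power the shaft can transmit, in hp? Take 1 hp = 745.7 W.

2420 hp

J = πd⁴/32 = π(0.0725)⁴/32 = 2.712×10^-6 m⁴.
T_max = τ_allow·J/r = 9.61×10^7 × 2.712×10^-6 / 0.0362 = 7191 N·m.
ω = 2π·39.9 = 250.7 rad/s, so P_max = T_max·ω = 1.803×10^6 W.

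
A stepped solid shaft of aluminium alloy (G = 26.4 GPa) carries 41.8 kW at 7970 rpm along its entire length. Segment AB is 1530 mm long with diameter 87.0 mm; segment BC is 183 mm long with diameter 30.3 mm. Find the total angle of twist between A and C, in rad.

0.00471 rad

ω = 2π·7970/60 = 834.6 rad/s, so T = P/ω = 41.8×10³ / 834.6 = 50.08 N·m.
J_AB = π(0.0870)⁴/32 = 5.62×10^-6 m⁴; J_BC = π(0.0303)⁴/32 = 8.28×10^-8 m⁴.
θ = (T/G)·Σ L_i/J_i = (50.08/26.4×10⁹)·(1.53/5.62×10^-6 + 0.183/8.28×10^-8) = 4.711×10^-3 rad.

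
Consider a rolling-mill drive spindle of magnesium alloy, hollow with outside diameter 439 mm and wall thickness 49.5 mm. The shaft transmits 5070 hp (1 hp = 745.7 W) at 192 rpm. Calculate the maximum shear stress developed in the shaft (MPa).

17.7 MPa

ω = 2π·192/60 = 20.11 rad/s, so T = P/ω = 5070×745.7 / 20.11 = 188000 N·m.
J = π(d_o⁴ − d_i⁴)/32 = π(0.439⁴ − 0.340⁴)/32 = 2.334×10^-3 m⁴.
τ_max = T·r/J = 188000 × 0.220 / 2.334×10^-3 = 1.768×10^7 Pa.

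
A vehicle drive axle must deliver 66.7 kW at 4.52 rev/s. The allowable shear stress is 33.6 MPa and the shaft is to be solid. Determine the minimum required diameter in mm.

ω = 2π·4.52 = 28.40 rad/s, so T = P/ω = 66.7×10³ / 28.40 = 2349 N·m.
For a solid shaft τ_max = 16T/(πd³), so d = (16T/(π τ_allow))^(1/3) = (16·2349/(π·3.36×10^7))^(1/3) = 0.07087 m.

70.9 mm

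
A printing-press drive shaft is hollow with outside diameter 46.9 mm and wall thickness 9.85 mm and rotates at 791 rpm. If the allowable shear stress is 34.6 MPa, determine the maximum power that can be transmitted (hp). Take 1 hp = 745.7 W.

69.0 hp

J = π(d_o⁴ − d_i⁴)/32 = π(0.0469⁴ − 0.0272⁴)/32 = 4.213×10^-7 m⁴.
T_max = τ_allow·J/r = 3.46×10^7 × 4.213×10^-7 / 0.0234 = 621.6 N·m.
ω = 2π·791/60 = 82.83 rad/s, so P_max = T_max·ω = 5.149×10^4 W.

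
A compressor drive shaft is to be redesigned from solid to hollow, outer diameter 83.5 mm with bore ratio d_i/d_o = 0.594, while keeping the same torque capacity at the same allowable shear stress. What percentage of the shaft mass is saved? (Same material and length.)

29.3 %

Equal τ_max and T ⇒ the solid shaft needs d_s³ = d_o³(1−k⁴), so d_s = 83.5·(1−0.594⁴)^(1/3) = 79.88 mm.
Area ratio A_h/A_s = d_o²(1−k²)/d_s² = (1−k²)/(1−k⁴)^(2/3) = 0.7071.
Mass saving = 1 − 0.7071 = 29.3 %.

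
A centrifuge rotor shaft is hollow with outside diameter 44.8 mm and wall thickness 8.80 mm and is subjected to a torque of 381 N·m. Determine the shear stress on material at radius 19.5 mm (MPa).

J = π(d_o⁴ − d_i⁴)/32 = π(0.0448⁴ − 0.0272⁴)/32 = 3.417×10^-7 m⁴.
Shear stress varies linearly with radius: τ = T·r/J = 381.0 × 0.0195 / 3.417×10^-7 = 2.174×10^7 Pa.

21.7 MPa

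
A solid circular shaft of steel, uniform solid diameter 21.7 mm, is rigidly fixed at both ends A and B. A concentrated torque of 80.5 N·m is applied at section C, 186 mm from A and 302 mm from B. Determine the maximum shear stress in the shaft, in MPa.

24.8 MPa

With uniform GJ and both ends fixed, compatibility θ_AC = θ_CB gives T_A·a = T_B·b, together with T_A + T_B = T₀.
T_A = T₀·b/(a+b) = 80.50·302/488.0 = 49.82 N·m; T_B = 30.68 N·m.
τ in each portion: τ_AC = 2.48×10^7 Pa, τ_CB = 1.53×10^7 Pa; maximum is in AC.
τ_max = T_AC·r/J = 49.82·0.0109/2.18×10^-8 = 2.483×10^7 Pa.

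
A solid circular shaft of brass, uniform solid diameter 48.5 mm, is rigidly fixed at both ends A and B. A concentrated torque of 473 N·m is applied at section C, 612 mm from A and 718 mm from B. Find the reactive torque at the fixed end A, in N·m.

255 N·m

With uniform GJ and both ends fixed, compatibility θ_AC = θ_CB gives T_A·a = T_B·b, together with T_A + T_B = T₀.
T_A = T₀·b/(a+b) = 473.0·718/1330 = 255.3 N·m; T_B = 217.7 N·m.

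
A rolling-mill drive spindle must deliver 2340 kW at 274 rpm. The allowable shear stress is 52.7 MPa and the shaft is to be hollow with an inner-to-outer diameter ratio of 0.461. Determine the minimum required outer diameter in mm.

ω = 2π·274/60 = 28.69 rad/s, so T = P/ω = 2340×10³ / 28.69 = 81550 N·m.
For a hollow shaft with d_i/d_o = 0.461: τ_max = 16T/(π d_o³ (1−k⁴)), so d_o = [16T/(π τ_allow (1−k⁴))]^(1/3) = [16·81550/(π·5.27×10^7·0.9548)]^(1/3) = 0.2021 m.

202 mm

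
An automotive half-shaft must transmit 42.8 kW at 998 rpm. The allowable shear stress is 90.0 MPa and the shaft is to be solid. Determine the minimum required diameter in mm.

28.5 mm

ω = 2π·998/60 = 104.5 rad/s, so T = P/ω = 42.8×10³ / 104.5 = 409.5 N·m.
For a solid shaft τ_max = 16T/(πd³), so d = (16T/(π τ_allow))^(1/3) = (16·409.5/(π·9.00×10^7))^(1/3) = 0.02851 m.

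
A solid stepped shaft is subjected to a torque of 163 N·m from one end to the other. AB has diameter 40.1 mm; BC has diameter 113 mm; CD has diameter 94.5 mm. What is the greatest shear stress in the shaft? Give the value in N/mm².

Under the same torque, τ_max = 16T/(πd³) is largest where d is smallest — segment AB (d = 40.1 mm).
τ_max = 16·163.0/(π·(0.0401)³) = 1.287×10^7 Pa.

12.9 N/mm²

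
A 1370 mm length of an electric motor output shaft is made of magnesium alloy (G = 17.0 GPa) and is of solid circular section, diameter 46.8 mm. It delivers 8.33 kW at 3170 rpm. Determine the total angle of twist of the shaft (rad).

ω = 2π·3170/60 = 332.0 rad/s, so T = P/ω = 8.33×10³ / 332.0 = 25.09 N·m.
J = πd⁴/32 = π(0.0468)⁴/32 = 4.710×10^-7 m⁴.
θ = T·L/(G·J) = 25.09 × 1.37 / (17.0×10⁹ × 4.710×10^-7) = 4.294×10^-3 rad.

0.00429 rad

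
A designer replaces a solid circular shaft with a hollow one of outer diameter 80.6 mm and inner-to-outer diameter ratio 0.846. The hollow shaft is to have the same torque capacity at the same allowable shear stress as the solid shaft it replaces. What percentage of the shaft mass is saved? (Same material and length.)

54.1 %

Equal τ_max and T ⇒ the solid shaft needs d_s³ = d_o³(1−k⁴), so d_s = 80.6·(1−0.846⁴)^(1/3) = 63.45 mm.
Area ratio A_h/A_s = d_o²(1−k²)/d_s² = (1−k²)/(1−k⁴)^(2/3) = 0.4588.
Mass saving = 1 − 0.4588 = 54.1 %.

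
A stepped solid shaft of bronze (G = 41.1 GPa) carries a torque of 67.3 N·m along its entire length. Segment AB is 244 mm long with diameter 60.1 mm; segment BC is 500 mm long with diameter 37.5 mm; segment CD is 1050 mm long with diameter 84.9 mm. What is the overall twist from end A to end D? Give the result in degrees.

0.279°

J_AB = π(0.0601)⁴/32 = 1.28×10^-6 m⁴; J_BC = π(0.0375)⁴/32 = 1.94×10^-7 m⁴; J_CD = π(0.0849)⁴/32 = 5.10×10^-6 m⁴.
θ = (T/G)·Σ L_i/J_i = (67.30/41.1×10⁹)·(0.244/1.28×10^-6 + 0.500/1.94×10^-7 + 1.05/5.10×10^-6) = 4.866×10^-3 rad.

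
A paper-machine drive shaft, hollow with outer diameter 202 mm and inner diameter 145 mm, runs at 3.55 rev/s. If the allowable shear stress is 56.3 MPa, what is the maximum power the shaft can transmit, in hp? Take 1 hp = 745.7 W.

J = π(d_o⁴ − d_i⁴)/32 = π(0.202⁴ − 0.145⁴)/32 = 1.201×10^-4 m⁴.
T_max = τ_allow·J/r = 5.63×10^7 × 1.201×10^-4 / 0.101 = 66920 N·m.
ω = 2π·3.55 = 22.31 rad/s, so P_max = T_max·ω = 1.493×10^6 W.

2000 hp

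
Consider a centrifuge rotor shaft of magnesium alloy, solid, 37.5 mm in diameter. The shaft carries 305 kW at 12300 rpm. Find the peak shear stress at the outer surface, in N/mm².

ω = 2π·12300/60 = 1288 rad/s, so T = P/ω = 305×10³ / 1288 = 236.8 N·m.
J = πd⁴/32 = π(0.0375)⁴/32 = 1.941×10^-7 m⁴.
τ_max = T·r/J = 236.8 × 0.0187 / 1.941×10^-7 = 2.287×10^7 Pa.

22.9 N/mm²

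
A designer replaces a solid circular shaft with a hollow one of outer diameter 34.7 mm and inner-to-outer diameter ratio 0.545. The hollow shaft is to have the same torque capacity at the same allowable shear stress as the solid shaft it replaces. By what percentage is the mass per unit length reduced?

Equal τ_max and T ⇒ the solid shaft needs d_s³ = d_o³(1−k⁴), so d_s = 34.7·(1−0.545⁴)^(1/3) = 33.65 mm.
Area ratio A_h/A_s = d_o²(1−k²)/d_s² = (1−k²)/(1−k⁴)^(2/3) = 0.7476.
Mass saving = 1 − 0.7476 = 25.2 %.

25.2 %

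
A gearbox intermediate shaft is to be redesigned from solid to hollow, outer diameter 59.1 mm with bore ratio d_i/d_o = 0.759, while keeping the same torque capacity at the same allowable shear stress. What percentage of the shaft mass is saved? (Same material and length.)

44.5 %

Equal τ_max and T ⇒ the solid shaft needs d_s³ = d_o³(1−k⁴), so d_s = 59.1·(1−0.759⁴)^(1/3) = 51.67 mm.
Area ratio A_h/A_s = d_o²(1−k²)/d_s² = (1−k²)/(1−k⁴)^(2/3) = 0.5547.
Mass saving = 1 − 0.5547 = 44.5 %.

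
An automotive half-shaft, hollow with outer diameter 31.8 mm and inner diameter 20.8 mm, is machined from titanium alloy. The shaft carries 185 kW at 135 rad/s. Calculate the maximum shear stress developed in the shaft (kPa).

266000 kPa

ω = 135 rad/s, so T = P/ω = 185×10³ / 135.0 = 1370 N·m.
J = π(d_o⁴ − d_i⁴)/32 = π(0.0318⁴ − 0.0208⁴)/32 = 8.202×10^-8 m⁴.
τ_max = T·r/J = 1370 × 0.0159 / 8.202×10^-8 = 2.657×10^8 Pa.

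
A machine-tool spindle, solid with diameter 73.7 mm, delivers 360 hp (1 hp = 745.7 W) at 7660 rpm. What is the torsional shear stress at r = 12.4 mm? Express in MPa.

ω = 2π·7660/60 = 802.2 rad/s, so T = P/ω = 360×745.7 / 802.2 = 334.7 N·m.
J = πd⁴/32 = π(0.0737)⁴/32 = 2.896×10^-6 m⁴.
Shear stress varies linearly with radius: τ = T·r/J = 334.7 × 0.0124 / 2.896×10^-6 = 1.433×10^6 Pa.

1.43 MPa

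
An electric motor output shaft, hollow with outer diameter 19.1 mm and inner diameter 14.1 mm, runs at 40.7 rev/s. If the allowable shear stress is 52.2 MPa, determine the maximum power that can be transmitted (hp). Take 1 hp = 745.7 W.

J = π(d_o⁴ − d_i⁴)/32 = π(0.0191⁴ − 0.0141⁴)/32 = 9.185×10^-9 m⁴.
T_max = τ_allow·J/r = 5.22×10^7 × 9.185×10^-9 / 0.00955 = 50.21 N·m.
ω = 2π·40.7 = 255.7 rad/s, so P_max = T_max·ω = 1.284×10^4 W.

17.2 hp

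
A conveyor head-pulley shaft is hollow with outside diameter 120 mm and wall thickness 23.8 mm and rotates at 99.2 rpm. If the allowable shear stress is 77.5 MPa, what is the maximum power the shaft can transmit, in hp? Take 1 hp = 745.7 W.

318 hp

J = π(d_o⁴ − d_i⁴)/32 = π(0.120⁴ − 0.0724⁴)/32 = 1.766×10^-5 m⁴.
T_max = τ_allow·J/r = 7.75×10^7 × 1.766×10^-5 / 0.0600 = 22810 N·m.
ω = 2π·99.2/60 = 10.39 rad/s, so P_max = T_max·ω = 2.370×10^5 W.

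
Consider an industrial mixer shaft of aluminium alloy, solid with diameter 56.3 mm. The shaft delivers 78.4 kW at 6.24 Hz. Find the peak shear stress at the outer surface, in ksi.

ω = 2π·6.24 = 39.21 rad/s, so T = P/ω = 78.4×10³ / 39.21 = 2000 N·m.
J = πd⁴/32 = π(0.0563)⁴/32 = 9.864×10^-7 m⁴.
τ_max = T·r/J = 2000 × 0.0281 / 9.864×10^-7 = 5.707×10^7 Pa.

8.28 ksi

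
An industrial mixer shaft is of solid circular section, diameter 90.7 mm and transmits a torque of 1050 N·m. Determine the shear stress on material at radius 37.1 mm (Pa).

J = πd⁴/32 = π(0.0907)⁴/32 = 6.644×10^-6 m⁴.
Shear stress varies linearly with radius: τ = T·r/J = 1050 × 0.0371 / 6.644×10^-6 = 5.863×10^6 Pa.

5.86e6 Pa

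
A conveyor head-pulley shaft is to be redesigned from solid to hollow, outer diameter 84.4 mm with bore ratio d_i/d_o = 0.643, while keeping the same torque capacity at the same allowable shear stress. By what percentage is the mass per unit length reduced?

Equal τ_max and T ⇒ the solid shaft needs d_s³ = d_o³(1−k⁴), so d_s = 84.4·(1−0.643⁴)^(1/3) = 79.29 mm.
Area ratio A_h/A_s = d_o²(1−k²)/d_s² = (1−k²)/(1−k⁴)^(2/3) = 0.6646.
Mass saving = 1 − 0.6646 = 33.5 %.

33.5 %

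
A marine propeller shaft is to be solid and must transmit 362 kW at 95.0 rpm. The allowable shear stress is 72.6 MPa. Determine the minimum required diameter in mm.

137 mm

ω = 2π·95.0/60 = 9.948 rad/s, so T = P/ω = 362×10³ / 9.948 = 36390 N·m.
For a solid shaft τ_max = 16T/(πd³), so d = (16T/(π τ_allow))^(1/3) = (16·36390/(π·7.26×10^7))^(1/3) = 0.1367 m.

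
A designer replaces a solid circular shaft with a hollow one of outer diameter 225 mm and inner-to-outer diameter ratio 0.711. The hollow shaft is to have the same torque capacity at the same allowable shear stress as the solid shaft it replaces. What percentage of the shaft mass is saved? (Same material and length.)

Equal τ_max and T ⇒ the solid shaft needs d_s³ = d_o³(1−k⁴), so d_s = 225·(1−0.711⁴)^(1/3) = 203.9 mm.
Area ratio A_h/A_s = d_o²(1−k²)/d_s² = (1−k²)/(1−k⁴)^(2/3) = 0.6020.
Mass saving = 1 − 0.6020 = 39.8 %.

39.8 %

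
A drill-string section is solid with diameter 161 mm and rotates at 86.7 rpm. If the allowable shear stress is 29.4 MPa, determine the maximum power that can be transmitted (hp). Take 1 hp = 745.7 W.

J = πd⁴/32 = π(0.161)⁴/32 = 6.596×10^-5 m⁴.
T_max = τ_allow·J/r = 2.94×10^7 × 6.596×10^-5 / 0.0805 = 24090 N·m.
ω = 2π·86.7/60 = 9.079 rad/s, so P_max = T_max·ω = 2.187×10^5 W.

293 hp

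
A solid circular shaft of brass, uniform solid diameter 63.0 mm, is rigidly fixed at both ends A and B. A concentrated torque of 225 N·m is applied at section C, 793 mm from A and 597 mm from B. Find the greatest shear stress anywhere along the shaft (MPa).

With uniform GJ and both ends fixed, compatibility θ_AC = θ_CB gives T_A·a = T_B·b, together with T_A + T_B = T₀.
T_A = T₀·b/(a+b) = 225.0·597/1390 = 96.64 N·m; T_B = 128.4 N·m.
τ in each portion: τ_AC = 1.97×10^6 Pa, τ_CB = 2.61×10^6 Pa; maximum is in CB.
τ_max = T_CB·r/J = 128.4·0.0315/1.55×10^-6 = 2.615×10^6 Pa.

2.61 MPa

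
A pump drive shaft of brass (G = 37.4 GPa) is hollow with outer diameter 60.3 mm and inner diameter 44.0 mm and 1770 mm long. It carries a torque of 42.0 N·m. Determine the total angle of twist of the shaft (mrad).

J = π(d_o⁴ − d_i⁴)/32 = π(0.0603⁴ − 0.0440⁴)/32 = 9.300×10^-7 m⁴.
θ = T·L/(G·J) = 42.00 × 1.77 / (37.4×10⁹ × 9.300×10^-7) = 2.137×10^-3 rad.

2.14 mrad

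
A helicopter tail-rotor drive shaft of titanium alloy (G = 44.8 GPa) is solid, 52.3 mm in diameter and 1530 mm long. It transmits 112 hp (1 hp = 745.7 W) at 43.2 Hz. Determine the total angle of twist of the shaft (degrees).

0.820°

ω = 2π·43.2 = 271.4 rad/s, so T = P/ω = 112×745.7 / 271.4 = 307.7 N·m.
J = πd⁴/32 = π(0.0523)⁴/32 = 7.345×10^-7 m⁴.
θ = T·L/(G·J) = 307.7 × 1.53 / (44.8×10⁹ × 7.345×10^-7) = 0.01431 rad.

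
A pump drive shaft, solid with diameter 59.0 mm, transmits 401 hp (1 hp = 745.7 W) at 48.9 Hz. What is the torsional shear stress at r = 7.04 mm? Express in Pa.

5.76e6 Pa

ω = 2π·48.9 = 307.2 rad/s, so T = P/ω = 401×745.7 / 307.2 = 973.2 N·m.
J = πd⁴/32 = π(0.0590)⁴/32 = 1.190×10^-6 m⁴.
Shear stress varies linearly with radius: τ = T·r/J = 973.2 × 0.00704 / 1.190×10^-6 = 5.759×10^6 Pa.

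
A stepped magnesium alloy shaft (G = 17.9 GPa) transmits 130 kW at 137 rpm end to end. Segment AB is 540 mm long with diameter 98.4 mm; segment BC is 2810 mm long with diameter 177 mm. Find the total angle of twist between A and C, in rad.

ω = 2π·137/60 = 14.35 rad/s, so T = P/ω = 130×10³ / 14.35 = 9061 N·m.
J_AB = π(0.0984)⁴/32 = 9.20×10^-6 m⁴; J_BC = π(0.177)⁴/32 = 9.64×10^-5 m⁴.
θ = (T/G)·Σ L_i/J_i = (9061/17.9×10⁹)·(0.540/9.20×10^-6 + 2.81/9.64×10^-5) = 0.04446 rad.

0.0445 rad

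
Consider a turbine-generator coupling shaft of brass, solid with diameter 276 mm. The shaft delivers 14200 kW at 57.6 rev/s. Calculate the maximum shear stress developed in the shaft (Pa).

9.50e6 Pa

ω = 2π·57.6 = 361.9 rad/s, so T = P/ω = 14200×10³ / 361.9 = 39240 N·m.
J = πd⁴/32 = π(0.276)⁴/32 = 5.697×10^-4 m⁴.
τ_max = T·r/J = 39240 × 0.138 / 5.697×10^-4 = 9.504×10^6 Pa.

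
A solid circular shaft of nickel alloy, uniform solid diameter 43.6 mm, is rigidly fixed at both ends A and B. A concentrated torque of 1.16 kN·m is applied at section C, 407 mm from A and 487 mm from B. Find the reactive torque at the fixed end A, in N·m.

With uniform GJ and both ends fixed, compatibility θ_AC = θ_CB gives T_A·a = T_B·b, together with T_A + T_B = T₀.
T_A = T₀·b/(a+b) = 1160·487/894.0 = 631.9 N·m; T_B = 528.1 N·m.

632 N·m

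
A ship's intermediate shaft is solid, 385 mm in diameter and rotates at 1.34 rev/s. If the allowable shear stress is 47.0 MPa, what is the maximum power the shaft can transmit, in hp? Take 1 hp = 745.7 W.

J = πd⁴/32 = π(0.385)⁴/32 = 2.157×10^-3 m⁴.
T_max = τ_allow·J/r = 4.70×10^7 × 2.157×10^-3 / 0.193 = 526600 N·m.
ω = 2π·1.34 = 8.419 rad/s, so P_max = T_max·ω = 4.434×10^6 W.

5950 hp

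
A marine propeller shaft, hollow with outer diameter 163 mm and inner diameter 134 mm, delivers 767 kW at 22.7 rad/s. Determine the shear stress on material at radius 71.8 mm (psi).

ω = 22.7 rad/s, so T = P/ω = 767×10³ / 22.70 = 33790 N·m.
J = π(d_o⁴ − d_i⁴)/32 = π(0.163⁴ − 0.134⁴)/32 = 3.765×10^-5 m⁴.
Shear stress varies linearly with radius: τ = T·r/J = 33790 × 0.0718 / 3.765×10^-5 = 6.444×10^7 Pa.

9350 psi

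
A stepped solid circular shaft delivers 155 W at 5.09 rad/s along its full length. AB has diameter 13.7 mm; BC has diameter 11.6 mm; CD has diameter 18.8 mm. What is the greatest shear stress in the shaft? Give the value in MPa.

ω = 5.09 rad/s, so T = P/ω = 155 / 5.090 = 30.45 N·m.
Under the same torque, τ_max = 16T/(πd³) is largest where d is smallest — segment BC (d = 11.6 mm).
τ_max = 16·30.45/(π·(0.0116)³) = 9.936×10^7 Pa.

99.4 MPa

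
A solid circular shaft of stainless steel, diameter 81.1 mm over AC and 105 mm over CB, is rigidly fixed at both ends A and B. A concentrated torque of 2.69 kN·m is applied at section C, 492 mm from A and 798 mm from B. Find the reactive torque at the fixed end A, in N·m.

985 N·m

Compatibility: T_A·a/J_AC = T_B·b/J_CB with T_A + T_B = T₀.
J_AC = 4.25×10^-6 m⁴, J_CB = 1.19×10^-5 m⁴, so T_A = T₀·(J_AC/a)/((J_AC/a)+(J_CB/b)) = 984.5 N·m, T_B = 1705 N·m.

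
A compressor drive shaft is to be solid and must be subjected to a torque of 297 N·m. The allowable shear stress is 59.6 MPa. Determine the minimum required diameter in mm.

For a solid shaft τ_max = 16T/(πd³), so d = (16T/(π τ_allow))^(1/3) = (16·297.0/(π·5.96×10^7))^(1/3) = 0.02939 m.

29.4 mm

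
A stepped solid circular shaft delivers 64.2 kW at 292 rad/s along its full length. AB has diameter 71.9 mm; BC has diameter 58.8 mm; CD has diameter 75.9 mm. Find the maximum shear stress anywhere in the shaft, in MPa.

ω = 292 rad/s, so T = P/ω = 64.2×10³ / 292.0 = 219.9 N·m.
Under the same torque, τ_max = 16T/(πd³) is largest where d is smallest — segment BC (d = 58.8 mm).
τ_max = 16·219.9/(π·(0.0588)³) = 5.508×10^6 Pa.

5.51 MPa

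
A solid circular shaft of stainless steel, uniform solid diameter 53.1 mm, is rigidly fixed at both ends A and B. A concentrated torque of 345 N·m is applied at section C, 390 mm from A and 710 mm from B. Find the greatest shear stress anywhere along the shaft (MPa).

7.57 MPa

With uniform GJ and both ends fixed, compatibility θ_AC = θ_CB gives T_A·a = T_B·b, together with T_A + T_B = T₀.
T_A = T₀·b/(a+b) = 345.0·710/1100 = 222.7 N·m; T_B = 122.3 N·m.
τ in each portion: τ_AC = 7.57×10^6 Pa, τ_CB = 4.16×10^6 Pa; maximum is in AC.
τ_max = T_AC·r/J = 222.7·0.0266/7.81×10^-7 = 7.575×10^6 Pa.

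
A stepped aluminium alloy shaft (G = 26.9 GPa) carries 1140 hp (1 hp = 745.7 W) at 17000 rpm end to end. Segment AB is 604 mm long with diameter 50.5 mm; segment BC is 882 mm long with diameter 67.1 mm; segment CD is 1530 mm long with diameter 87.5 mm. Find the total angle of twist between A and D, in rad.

ω = 2π·17000/60 = 1780 rad/s, so T = P/ω = 1140×745.7 / 1780 = 477.5 N·m.
J_AB = π(0.0505)⁴/32 = 6.39×10^-7 m⁴; J_BC = π(0.0671)⁴/32 = 1.99×10^-6 m⁴; J_CD = π(0.0875)⁴/32 = 5.75×10^-6 m⁴.
θ = (T/G)·Σ L_i/J_i = (477.5/26.9×10⁹)·(0.604/6.39×10^-7 + 0.882/1.99×10^-6 + 1.53/5.75×10^-6) = 0.02938 rad.

0.0294 rad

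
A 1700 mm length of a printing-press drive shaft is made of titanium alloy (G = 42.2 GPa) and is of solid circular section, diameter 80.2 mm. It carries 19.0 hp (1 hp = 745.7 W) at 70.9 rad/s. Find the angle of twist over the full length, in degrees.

ω = 70.9 rad/s, so T = P/ω = 19.0×745.7 / 70.90 = 199.8 N·m.
J = πd⁴/32 = π(0.0802)⁴/32 = 4.062×10^-6 m⁴.
θ = T·L/(G·J) = 199.8 × 1.70 / (42.2×10⁹ × 4.062×10^-6) = 1.982×10^-3 rad.

0.114°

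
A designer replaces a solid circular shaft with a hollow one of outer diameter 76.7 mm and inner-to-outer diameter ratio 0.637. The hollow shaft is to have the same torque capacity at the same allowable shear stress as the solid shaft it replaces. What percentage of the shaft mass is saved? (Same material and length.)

Equal τ_max and T ⇒ the solid shaft needs d_s³ = d_o³(1−k⁴), so d_s = 76.7·(1−0.637⁴)^(1/3) = 72.24 mm.
Area ratio A_h/A_s = d_o²(1−k²)/d_s² = (1−k²)/(1−k⁴)^(2/3) = 0.6700.
Mass saving = 1 − 0.6700 = 33.0 %.

33.0 %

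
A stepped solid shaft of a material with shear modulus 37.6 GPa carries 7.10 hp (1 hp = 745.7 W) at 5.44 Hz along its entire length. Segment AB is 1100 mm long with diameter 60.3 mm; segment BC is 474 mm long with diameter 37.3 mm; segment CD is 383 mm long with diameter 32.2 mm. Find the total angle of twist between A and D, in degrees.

1.65°

ω = 2π·5.44 = 34.18 rad/s, so T = P/ω = 7.10×745.7 / 34.18 = 154.9 N·m.
J_AB = π(0.0603)⁴/32 = 1.30×10^-6 m⁴; J_BC = π(0.0373)⁴/32 = 1.90×10^-7 m⁴; J_CD = π(0.0322)⁴/32 = 1.06×10^-7 m⁴.
θ = (T/G)·Σ L_i/J_i = (154.9/37.6×10⁹)·(1.10/1.30×10^-6 + 0.474/1.90×10^-7 + 0.383/1.06×10^-7) = 0.02872 rad.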